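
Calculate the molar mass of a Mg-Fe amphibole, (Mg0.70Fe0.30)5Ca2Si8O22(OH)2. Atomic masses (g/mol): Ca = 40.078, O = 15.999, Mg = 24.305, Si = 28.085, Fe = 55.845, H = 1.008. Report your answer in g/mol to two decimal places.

859.66 g/mol

M = 3.50*24.305 + 1.50*55.845 + 2*40.078 + 8*28.085 + 24*15.999 + 2*1.008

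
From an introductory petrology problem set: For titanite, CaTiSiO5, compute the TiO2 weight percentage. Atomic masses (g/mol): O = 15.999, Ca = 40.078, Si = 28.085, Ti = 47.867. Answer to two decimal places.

Molar mass of CaTiSiO5 = 1×40.078 + 1×47.867 + 1×28.085 + 5×15.999 = 196.025 g/mol.
Each formula unit contains 1 Ti, equivalent to 1/1 = 1.0000 mol TiO2.
M(TiO2) = 1×47.867 + 2×15.999 = 79.865 g/mol.
Mass of TiO2 per formula unit = 1.0000 × 79.865 = 79.865 g.
TiO2 wt% = 79.865 / 196.025 × 100 = 40.74%.

40.74 wt%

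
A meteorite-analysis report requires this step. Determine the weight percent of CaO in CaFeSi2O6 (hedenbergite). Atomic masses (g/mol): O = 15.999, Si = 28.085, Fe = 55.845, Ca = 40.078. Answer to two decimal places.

Molar mass of CaFeSi2O6 = 1·40.078 + 1·55.845 + 2·28.085 + 6·15.999 = 248.087 g/mol.
Each formula unit contains 1 Ca, equivalent to 1/1 = 1.0000 mol CaO.
M(CaO) = 1×40.078 + 1×15.999 = 56.077 g/mol.
Mass of CaO per formula unit = 1.0000 × 56.077 = 56.077 g.
CaO wt% = 56.077 / 248.087 × 100 = 22.60%.

22.60 wt%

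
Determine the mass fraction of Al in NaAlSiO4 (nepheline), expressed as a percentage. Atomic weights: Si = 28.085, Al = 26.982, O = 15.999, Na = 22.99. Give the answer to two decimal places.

M(NaAlSiO4) = 142.053 g/mol.
Al contributes 1 × 26.982 = 26.982 g per mole.
26.982/142.053 = 0.1899 → 18.99%.

18.99 weight percent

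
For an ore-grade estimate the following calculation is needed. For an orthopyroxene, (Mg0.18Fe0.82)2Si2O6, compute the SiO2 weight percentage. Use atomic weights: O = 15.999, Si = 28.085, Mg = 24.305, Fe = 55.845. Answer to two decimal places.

Molar mass of (Mg0.18Fe0.82)2Si2O6 = 0.36×24.305 + 1.64×55.845 + 2×28.085 + 6×15.999 = 252.500 g/mol.
Each formula unit contains 2 Si, equivalent to 2/1 = 2.0000 mol SiO2.
M(SiO2) = 1×28.085 + 2×15.999 = 60.083 g/mol.
Mass of SiO2 per formula unit = 2.0000 × 60.083 = 120.166 g.
SiO2 wt% = 120.166 / 252.500 × 100 = 47.59%.

47.59 wt%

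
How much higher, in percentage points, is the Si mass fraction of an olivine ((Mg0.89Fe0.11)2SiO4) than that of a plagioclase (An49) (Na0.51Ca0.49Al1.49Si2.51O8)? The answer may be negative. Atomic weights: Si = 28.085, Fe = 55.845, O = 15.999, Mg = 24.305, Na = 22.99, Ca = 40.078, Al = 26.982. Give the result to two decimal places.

First mineral: 28.085 g Si in 147.630 g formula = 19.02 wt% Si.
Second mineral: 70.493 g Si in 270.052 g formula = 26.10 wt% Si.
19.02% − 26.10% gives a difference of -7.08 percentage points.

-7.08 percentage points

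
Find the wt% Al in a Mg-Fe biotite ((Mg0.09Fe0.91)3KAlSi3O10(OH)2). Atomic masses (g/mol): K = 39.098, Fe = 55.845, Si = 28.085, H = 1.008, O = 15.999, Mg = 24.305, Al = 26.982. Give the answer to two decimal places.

5.36 wt%

Formula mass = 0.27*24.305 + 2.73*55.845 + 1*39.098 + 1*26.982 + 3*28.085 + 12*15.999 + 2*1.008 = 503.358 g/mol, of which 26.982 g is Al.
So Al makes up 26.982/503.358 = 0.0536 of the mass, i.e. 5.36%.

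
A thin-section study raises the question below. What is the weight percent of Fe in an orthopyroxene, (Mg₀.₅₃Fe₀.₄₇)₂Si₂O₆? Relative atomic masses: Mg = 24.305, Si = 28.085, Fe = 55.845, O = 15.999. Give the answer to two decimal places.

M((Mg₀.₅₃Fe₀.₄₇)₂Si₂O₆) = 230.422 g/mol.
Fe contributes 0.94 × 55.845 = 52.494 g per mole.
52.494/230.422 = 0.2278 → 22.78%.

22.78 mass %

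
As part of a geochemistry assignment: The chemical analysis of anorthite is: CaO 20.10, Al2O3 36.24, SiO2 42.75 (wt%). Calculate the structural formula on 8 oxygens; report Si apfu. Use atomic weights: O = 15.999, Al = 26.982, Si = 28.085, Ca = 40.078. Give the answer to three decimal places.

1.999 Si apfu

CaO: 20.10/56.077 = 0.35844 mol → 0.35844 mol Ca, 0.35844 mol O.
Al2O3: 36.24/101.961 = 0.35543 mol → 0.71086 mol Al, 1.06629 mol O.
SiO2: 42.75/60.083 = 0.71152 mol → 0.71152 mol Si, 1.42304 mol O.
Total oxygen = 2.84777 mol. Normalization factor = 8/2.84777 = 2.80922.
Si per 8 O = 0.71152 × 2.80922 = 1.999.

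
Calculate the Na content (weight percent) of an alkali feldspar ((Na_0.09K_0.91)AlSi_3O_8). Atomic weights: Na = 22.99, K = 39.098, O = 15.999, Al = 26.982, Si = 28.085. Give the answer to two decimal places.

0.75 weight percent

Formula mass = 0.09×22.99 + 0.91×39.098 + 1×26.982 + 3×28.085 + 8×15.999 = 276.877 g/mol, of which 2.069 g is Na.
So Na makes up 2.069/276.877 = 0.0075 of the mass, i.e. 0.75%.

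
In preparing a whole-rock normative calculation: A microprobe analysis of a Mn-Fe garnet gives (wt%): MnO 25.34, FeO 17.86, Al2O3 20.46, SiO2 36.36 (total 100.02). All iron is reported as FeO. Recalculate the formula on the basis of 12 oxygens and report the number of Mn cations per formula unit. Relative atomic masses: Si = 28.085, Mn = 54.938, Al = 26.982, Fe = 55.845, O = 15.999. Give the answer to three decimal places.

1.773 Mn apfu

MnO (M=70.937): mol = 0.35722; Mn = 0.35722, O = 0.35722.
FeO (M=71.844): mol = 0.24859; Fe = 0.24859, O = 0.24859.
Al2O3 (M=101.961): mol = 0.20066; Al = 0.40132, O = 0.60198.
SiO2 (M=60.083): mol = 0.60516; Si = 0.60516, O = 1.21032.
ΣO = 2.41811; factor = 12/ΣO = 4.96255.
Mn apfu = 0.35722 × 4.96255 = 1.773.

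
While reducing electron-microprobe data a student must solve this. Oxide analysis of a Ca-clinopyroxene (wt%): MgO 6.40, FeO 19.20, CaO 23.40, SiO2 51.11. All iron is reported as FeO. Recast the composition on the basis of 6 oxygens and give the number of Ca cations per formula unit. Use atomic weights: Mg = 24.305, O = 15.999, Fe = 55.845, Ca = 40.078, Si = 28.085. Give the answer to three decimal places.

0.984 Ca apfu

6.40 wt% MgO ÷ 40.304 g/mol = 0.15879 mol, giving 0.15879 Mg and 0.15879 O.
19.20 wt% FeO ÷ 71.844 g/mol = 0.26725 mol, giving 0.26725 Fe and 0.26725 O.
23.40 wt% CaO ÷ 56.077 g/mol = 0.41728 mol, giving 0.41728 Ca and 0.41728 O.
51.11 wt% SiO2 ÷ 60.083 g/mol = 0.85066 mol, giving 0.85066 Si and 1.70132 O.
Oxygen sums to 2.54464; scaling by 6/2.54464 = 2.35790 puts the formula on 6 O.
Ca: 0.41728 × 2.35790 = 0.984 atoms per formula unit.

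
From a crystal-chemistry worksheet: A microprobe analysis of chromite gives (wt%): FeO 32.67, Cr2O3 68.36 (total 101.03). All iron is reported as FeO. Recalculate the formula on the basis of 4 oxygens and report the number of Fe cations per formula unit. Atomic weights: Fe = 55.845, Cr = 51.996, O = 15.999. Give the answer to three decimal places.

1.008 Fe apfu

FeO: 32.67/71.844 = 0.45474 mol → 0.45474 mol Fe, 0.45474 mol O.
Cr2O3: 68.36/151.989 = 0.44977 mol → 0.89954 mol Cr, 1.34931 mol O.
Total oxygen = 1.80405 mol. Normalization factor = 4/1.80405 = 2.21723.
Fe per 4 O = 0.45474 × 2.21723 = 1.008.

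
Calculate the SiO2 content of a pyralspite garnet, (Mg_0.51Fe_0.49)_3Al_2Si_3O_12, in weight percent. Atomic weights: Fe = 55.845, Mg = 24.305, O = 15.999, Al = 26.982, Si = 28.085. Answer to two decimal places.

M((Mg_0.51Fe_0.49)_3Al_2Si_3O_12) = 449.486 g/mol; M(SiO2) = 60.083 g/mol.
Moles SiO2 per formula unit = 3 Si ÷ 1 = 3.0000.
SiO2 fraction = (3.0000 × 60.083) / 449.486 = 180.249/449.486 = 0.4010.

40.10 wt%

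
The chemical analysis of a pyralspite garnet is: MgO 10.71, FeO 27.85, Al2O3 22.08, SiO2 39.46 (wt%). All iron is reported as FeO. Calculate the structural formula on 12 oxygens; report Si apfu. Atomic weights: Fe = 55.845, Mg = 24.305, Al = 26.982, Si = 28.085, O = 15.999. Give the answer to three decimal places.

MgO: 10.71/40.304 = 0.26573 mol → 0.26573 mol Mg, 0.26573 mol O.
FeO: 27.85/71.844 = 0.38765 mol → 0.38765 mol Fe, 0.38765 mol O.
Al2O3: 22.08/101.961 = 0.21655 mol → 0.43310 mol Al, 0.64965 mol O.
SiO2: 39.46/60.083 = 0.65676 mol → 0.65676 mol Si, 1.31352 mol O.
Total oxygen = 2.61655 mol. Normalization factor = 12/2.61655 = 4.58619.
Si per 12 O = 0.65676 × 4.58619 = 3.012.

3.012 Si apfu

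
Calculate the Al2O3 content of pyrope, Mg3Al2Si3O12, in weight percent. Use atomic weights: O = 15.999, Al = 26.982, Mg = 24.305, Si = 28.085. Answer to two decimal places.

25.29 wt%

M(Mg3Al2Si3O12) = 403.122 g/mol; M(Al2O3) = 101.961 g/mol.
Moles Al2O3 per formula unit = 2 Al ÷ 2 = 1.0000.
Al2O3 fraction = (1.0000 × 101.961) / 403.122 = 101.961/403.122 = 0.2529.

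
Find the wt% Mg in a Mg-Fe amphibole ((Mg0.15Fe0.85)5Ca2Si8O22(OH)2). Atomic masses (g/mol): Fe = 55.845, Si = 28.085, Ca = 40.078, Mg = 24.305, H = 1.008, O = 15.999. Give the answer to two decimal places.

M((Mg0.15Fe0.85)5Ca2Si8O22(OH)2) = 946.398 g/mol.
Mg contributes 0.75 × 24.305 = 18.229 g per mole.
18.229/946.398 = 0.0193 → 1.93%.

1.93 mass %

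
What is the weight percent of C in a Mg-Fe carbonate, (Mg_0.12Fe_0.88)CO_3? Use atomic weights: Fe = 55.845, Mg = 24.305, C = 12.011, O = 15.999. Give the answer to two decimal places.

Molar mass of (Mg_0.12Fe_0.88)CO_3: 0.12·24.305 + 0.88·55.845 + 1·12.011 + 3·15.999 = 112.068 g/mol.
Mass of C per formula unit: 1 × 12.011 = 12.011 g.
Weight fraction C = 12.011 / 112.068 = 0.1072.

10.72 mass %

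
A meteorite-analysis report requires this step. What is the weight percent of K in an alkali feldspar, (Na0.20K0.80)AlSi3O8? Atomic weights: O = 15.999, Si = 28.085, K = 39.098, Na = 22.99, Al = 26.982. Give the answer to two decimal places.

Molar mass of (Na0.20K0.80)AlSi3O8: 0.20*22.99 + 0.80*39.098 + 1*26.982 + 3*28.085 + 8*15.999 = 275.105 g/mol.
Mass of K per formula unit: 0.80 × 39.098 = 31.278 g.
Weight fraction K = 31.278 / 275.105 = 0.1137.

11.37 mass %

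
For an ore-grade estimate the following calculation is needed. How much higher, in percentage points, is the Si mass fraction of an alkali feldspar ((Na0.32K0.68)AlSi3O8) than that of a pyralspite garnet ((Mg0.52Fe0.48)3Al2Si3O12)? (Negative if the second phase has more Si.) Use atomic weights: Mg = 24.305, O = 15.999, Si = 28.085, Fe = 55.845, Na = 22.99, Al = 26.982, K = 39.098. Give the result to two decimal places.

12.06 percentage points

Si in (Na0.32K0.68)AlSi3O8: molar mass 273.172 g/mol; 3×28.085 = 84.255 g → 30.84 wt%.
Si in (Mg0.52Fe0.48)3Al2Si3O12: molar mass 448.540 g/mol; 3×28.085 = 84.255 g → 18.78 wt%.
Difference = 30.84 − 18.78 = 12.06 percentage points.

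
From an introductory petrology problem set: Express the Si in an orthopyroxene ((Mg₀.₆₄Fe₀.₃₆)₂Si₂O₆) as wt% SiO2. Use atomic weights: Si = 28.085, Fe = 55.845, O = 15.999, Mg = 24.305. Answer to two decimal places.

53.77 wt%

Molar mass of (Mg₀.₆₄Fe₀.₃₆)₂Si₂O₆ = 1.28*24.305 + 0.72*55.845 + 2*28.085 + 6*15.999 = 223.483 g/mol.
Each formula unit contains 2 Si, equivalent to 2/1 = 2.0000 mol SiO2.
M(SiO2) = 1×28.085 + 2×15.999 = 60.083 g/mol.
Mass of SiO2 per formula unit = 2.0000 × 60.083 = 120.166 g.
SiO2 wt% = 120.166 / 223.483 × 100 = 53.77%.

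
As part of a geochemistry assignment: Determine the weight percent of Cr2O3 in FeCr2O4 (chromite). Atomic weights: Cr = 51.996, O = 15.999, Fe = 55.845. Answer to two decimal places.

67.90 wt%

Molar mass of FeCr2O4 = 1*55.845 + 2*51.996 + 4*15.999 = 223.833 g/mol.
Each formula unit contains 2 Cr, equivalent to 2/2 = 1.0000 mol Cr2O3.
M(Cr2O3) = 2×51.996 + 3×15.999 = 151.989 g/mol.
Mass of Cr2O3 per formula unit = 1.0000 × 151.989 = 151.989 g.
Cr2O3 wt% = 151.989 / 223.833 × 100 = 67.90%.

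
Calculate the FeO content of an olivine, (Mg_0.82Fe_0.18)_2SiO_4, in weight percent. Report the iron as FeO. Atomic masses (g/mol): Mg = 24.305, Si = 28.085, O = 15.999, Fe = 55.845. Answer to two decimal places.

17.01 wt%

Formula mass = 152.045 g/mol.
0.36 Fe → 0.3600 mol FeO per formula unit; M(FeO) = 71.844, so FeO mass = 25.864 g.
25.864/152.045 × 100 = 17.01 wt%.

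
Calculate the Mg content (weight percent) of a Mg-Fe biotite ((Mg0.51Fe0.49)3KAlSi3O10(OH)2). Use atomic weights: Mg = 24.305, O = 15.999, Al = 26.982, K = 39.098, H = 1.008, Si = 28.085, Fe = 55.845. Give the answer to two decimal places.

8.02 weight percent

Formula mass = 1.53×24.305 + 1.47×55.845 + 1×39.098 + 1×26.982 + 3×28.085 + 12×15.999 + 2×1.008 = 463.618 g/mol, of which 37.187 g is Mg.
So Mg makes up 37.187/463.618 = 0.0802 of the mass, i.e. 8.02%.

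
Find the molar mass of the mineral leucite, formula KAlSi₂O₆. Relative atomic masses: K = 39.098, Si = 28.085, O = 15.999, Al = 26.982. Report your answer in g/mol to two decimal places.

K: 1 × 39.098 = 39.0980
Al: 1 × 26.982 = 26.9820
Si: 2 × 28.085 = 56.1700
O: 6 × 15.999 = 95.9940
Summing the contributions gives the formula mass.

218.24 g/mol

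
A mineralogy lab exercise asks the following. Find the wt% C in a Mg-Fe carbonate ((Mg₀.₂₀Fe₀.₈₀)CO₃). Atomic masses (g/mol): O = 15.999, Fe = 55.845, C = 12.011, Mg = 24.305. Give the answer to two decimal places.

M((Mg₀.₂₀Fe₀.₈₀)CO₃) = 109.545 g/mol.
C contributes 1 × 12.011 = 12.011 g per mole.
12.011/109.545 = 0.1096 → 10.96%.

10.96 weight percent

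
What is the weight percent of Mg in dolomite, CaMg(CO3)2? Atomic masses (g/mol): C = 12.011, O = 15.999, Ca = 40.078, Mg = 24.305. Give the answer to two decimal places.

Molar mass of CaMg(CO3)2: 1×40.078 + 1×24.305 + 2×12.011 + 6×15.999 = 184.399 g/mol.
Mass of Mg per formula unit: 1 × 24.305 = 24.305 g.
Weight fraction Mg = 24.305 / 184.399 = 0.1318.

13.18 wt%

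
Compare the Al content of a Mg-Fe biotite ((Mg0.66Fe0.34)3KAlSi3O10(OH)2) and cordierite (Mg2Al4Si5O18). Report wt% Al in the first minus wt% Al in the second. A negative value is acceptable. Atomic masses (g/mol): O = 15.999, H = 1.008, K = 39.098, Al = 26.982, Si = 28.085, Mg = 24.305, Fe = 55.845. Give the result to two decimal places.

-12.45 percentage points

First mineral: 26.982 g Al in 449.425 g formula = 6.00 wt% Al.
Second mineral: 107.928 g Al in 584.945 g formula = 18.45 wt% Al.
6.00% − 18.45% gives a difference of -12.45 percentage points.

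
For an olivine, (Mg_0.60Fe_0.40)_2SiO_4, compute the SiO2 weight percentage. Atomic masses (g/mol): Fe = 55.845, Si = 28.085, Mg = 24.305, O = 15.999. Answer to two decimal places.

36.21 wt%

Molar mass of (Mg_0.60Fe_0.40)_2SiO_4 = 1.20*24.305 + 0.80*55.845 + 1*28.085 + 4*15.999 = 165.923 g/mol.
Each formula unit contains 1 Si, equivalent to 1/1 = 1.0000 mol SiO2.
M(SiO2) = 1×28.085 + 2×15.999 = 60.083 g/mol.
Mass of SiO2 per formula unit = 1.0000 × 60.083 = 60.083 g.
SiO2 wt% = 60.083 / 165.923 × 100 = 36.21%.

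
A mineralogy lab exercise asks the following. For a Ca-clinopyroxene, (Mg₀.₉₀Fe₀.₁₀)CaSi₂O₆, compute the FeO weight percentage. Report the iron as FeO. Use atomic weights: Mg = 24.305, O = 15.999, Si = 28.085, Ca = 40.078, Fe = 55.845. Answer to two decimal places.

Molar mass of (Mg₀.₉₀Fe₀.₁₀)CaSi₂O₆ = 0.90*24.305 + 0.10*55.845 + 1*40.078 + 2*28.085 + 6*15.999 = 219.701 g/mol.
Each formula unit contains 0.10 Fe, equivalent to 0.10/1 = 0.1000 mol FeO.
M(FeO) = 1×55.845 + 1×15.999 = 71.844 g/mol.
Mass of FeO per formula unit = 0.1000 × 71.844 = 7.184 g.
FeO wt% = 7.184 / 219.701 × 100 = 3.27%.

3.27 wt%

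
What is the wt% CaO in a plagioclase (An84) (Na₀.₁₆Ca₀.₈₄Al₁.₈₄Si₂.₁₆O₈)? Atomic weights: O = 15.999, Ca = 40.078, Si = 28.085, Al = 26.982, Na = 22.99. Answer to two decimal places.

17.09 wt%

Formula mass = 275.646 g/mol.
0.84 Ca → 0.8400 mol CaO per formula unit; M(CaO) = 56.077, so CaO mass = 47.105 g.
47.105/275.646 × 100 = 17.09 wt%.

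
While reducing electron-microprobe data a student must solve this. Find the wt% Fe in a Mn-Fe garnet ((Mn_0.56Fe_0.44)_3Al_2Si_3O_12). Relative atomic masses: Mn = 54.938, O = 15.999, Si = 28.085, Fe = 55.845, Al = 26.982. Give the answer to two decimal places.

14.86 mass %

Molar mass of (Mn_0.56Fe_0.44)_3Al_2Si_3O_12: 1.68×54.938 + 1.32×55.845 + 2×26.982 + 3×28.085 + 12×15.999 = 496.218 g/mol.
Mass of Fe per formula unit: 1.32 × 55.845 = 73.715 g.
Weight fraction Fe = 73.715 / 496.218 = 0.1486.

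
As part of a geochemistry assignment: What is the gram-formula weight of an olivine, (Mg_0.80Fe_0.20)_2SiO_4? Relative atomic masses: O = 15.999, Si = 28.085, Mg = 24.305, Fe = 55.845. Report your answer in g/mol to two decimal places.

The formula mass is the sum 1.60*24.305 + 0.40*55.845 + 1*28.085 + 4*15.999.

153.31 g/mol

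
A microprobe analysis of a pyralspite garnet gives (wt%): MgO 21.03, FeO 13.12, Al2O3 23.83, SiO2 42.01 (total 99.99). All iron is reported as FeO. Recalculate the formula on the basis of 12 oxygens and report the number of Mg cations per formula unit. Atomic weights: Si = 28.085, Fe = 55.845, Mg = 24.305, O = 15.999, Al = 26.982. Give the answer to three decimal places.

2.233 Mg apfu

21.03 wt% MgO ÷ 40.304 g/mol = 0.52178 mol, giving 0.52178 Mg and 0.52178 O.
13.12 wt% FeO ÷ 71.844 g/mol = 0.18262 mol, giving 0.18262 Fe and 0.18262 O.
23.83 wt% Al2O3 ÷ 101.961 g/mol = 0.23372 mol, giving 0.46744 Al and 0.70116 O.
42.01 wt% SiO2 ÷ 60.083 g/mol = 0.69920 mol, giving 0.69920 Si and 1.39840 O.
Oxygen sums to 2.80396; scaling by 12/2.80396 = 4.27966 puts the formula on 12 O.
Mg: 0.52178 × 4.27966 = 2.233 atoms per formula unit.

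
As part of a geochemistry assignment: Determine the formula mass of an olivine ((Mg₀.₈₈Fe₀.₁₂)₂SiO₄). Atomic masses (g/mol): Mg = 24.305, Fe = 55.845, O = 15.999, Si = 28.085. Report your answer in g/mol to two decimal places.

148.26 g/mol

Mg: 1.76 × 24.305 = 42.7768
Fe: 0.24 × 55.845 = 13.4028
Si: 1 × 28.085 = 28.0850
O: 4 × 15.999 = 63.9960
Summing the contributions gives the formula mass.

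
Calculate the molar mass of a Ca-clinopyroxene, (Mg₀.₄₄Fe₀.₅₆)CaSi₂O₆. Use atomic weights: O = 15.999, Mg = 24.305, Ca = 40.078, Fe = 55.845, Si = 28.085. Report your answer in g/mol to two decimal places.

234.21 g/mol

The formula mass is the sum 0.44*24.305 + 0.56*55.845 + 1*40.078 + 2*28.085 + 6*15.999.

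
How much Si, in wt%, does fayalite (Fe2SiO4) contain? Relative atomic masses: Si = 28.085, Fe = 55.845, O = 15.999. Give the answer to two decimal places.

Formula mass = 2×55.845 + 1×28.085 + 4×15.999 = 203.771 g/mol, of which 28.085 g is Si.
So Si makes up 28.085/203.771 = 0.1378 of the mass, i.e. 13.78%.

13.78 wt%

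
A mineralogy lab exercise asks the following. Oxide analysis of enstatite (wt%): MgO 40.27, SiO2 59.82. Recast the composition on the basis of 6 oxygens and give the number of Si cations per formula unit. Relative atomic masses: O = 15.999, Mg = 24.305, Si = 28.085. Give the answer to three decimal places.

1.998 Si apfu

MgO (M=40.304): mol = 0.99916; Mg = 0.99916, O = 0.99916.
SiO2 (M=60.083): mol = 0.99562; Si = 0.99562, O = 1.99124.
ΣO = 2.99040; factor = 6/ΣO = 2.00642.
Si apfu = 0.99562 × 2.00642 = 1.998.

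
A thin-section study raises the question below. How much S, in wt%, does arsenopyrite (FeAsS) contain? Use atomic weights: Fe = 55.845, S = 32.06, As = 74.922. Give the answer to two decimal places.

19.69 wt%

Molar mass of FeAsS: 1×55.845 + 1×74.922 + 1×32.06 = 162.827 g/mol.
Mass of S per formula unit: 1 × 32.06 = 32.060 g.
Weight fraction S = 32.060 / 162.827 = 0.1969.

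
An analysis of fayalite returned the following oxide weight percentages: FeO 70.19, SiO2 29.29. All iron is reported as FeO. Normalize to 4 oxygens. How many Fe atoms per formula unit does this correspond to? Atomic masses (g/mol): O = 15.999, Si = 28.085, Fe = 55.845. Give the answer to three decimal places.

FeO: 70.19/71.844 = 0.97698 mol → 0.97698 mol Fe, 0.97698 mol O.
SiO2: 29.29/60.083 = 0.48749 mol → 0.48749 mol Si, 0.97498 mol O.
Total oxygen = 1.95196 mol. Normalization factor = 4/1.95196 = 2.04922.
Fe per 4 O = 0.97698 × 2.04922 = 2.002.

2.002 Fe apfu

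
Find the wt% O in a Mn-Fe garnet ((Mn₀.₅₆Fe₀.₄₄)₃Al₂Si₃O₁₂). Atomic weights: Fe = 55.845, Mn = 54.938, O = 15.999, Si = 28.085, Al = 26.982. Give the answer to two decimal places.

M((Mn₀.₅₆Fe₀.₄₄)₃Al₂Si₃O₁₂) = 496.218 g/mol.
O contributes 12 × 15.999 = 191.988 g per mole.
191.988/496.218 = 0.3869 → 38.69%.

38.69 wt%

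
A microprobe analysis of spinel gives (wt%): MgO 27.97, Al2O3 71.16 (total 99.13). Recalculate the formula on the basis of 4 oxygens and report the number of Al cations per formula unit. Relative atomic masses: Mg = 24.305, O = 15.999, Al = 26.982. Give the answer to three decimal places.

27.97 wt% MgO ÷ 40.304 g/mol = 0.69398 mol, giving 0.69398 Mg and 0.69398 O.
71.16 wt% Al2O3 ÷ 101.961 g/mol = 0.69791 mol, giving 1.39582 Al and 2.09373 O.
Oxygen sums to 2.78771; scaling by 4/2.78771 = 1.43487 puts the formula on 4 O.
Al: 1.39582 × 1.43487 = 2.003 atoms per formula unit.

2.003 Al apfu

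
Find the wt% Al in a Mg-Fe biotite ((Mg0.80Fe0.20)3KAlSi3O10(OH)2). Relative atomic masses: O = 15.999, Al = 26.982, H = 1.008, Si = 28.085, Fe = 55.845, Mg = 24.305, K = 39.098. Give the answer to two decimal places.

Formula mass = 2.40*24.305 + 0.60*55.845 + 1*39.098 + 1*26.982 + 3*28.085 + 12*15.999 + 2*1.008 = 436.178 g/mol, of which 26.982 g is Al.
So Al makes up 26.982/436.178 = 0.0619 of the mass, i.e. 6.19%.

6.19 weight percent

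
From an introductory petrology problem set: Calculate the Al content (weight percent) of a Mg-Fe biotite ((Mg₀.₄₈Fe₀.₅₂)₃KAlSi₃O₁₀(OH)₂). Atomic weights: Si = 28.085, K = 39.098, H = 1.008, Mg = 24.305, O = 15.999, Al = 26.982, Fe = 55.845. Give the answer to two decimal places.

5.78 weight percent

Molar mass of (Mg₀.₄₈Fe₀.₅₂)₃KAlSi₃O₁₀(OH)₂: 1.44*24.305 + 1.56*55.845 + 1*39.098 + 1*26.982 + 3*28.085 + 12*15.999 + 2*1.008 = 466.456 g/mol.
Mass of Al per formula unit: 1 × 26.982 = 26.982 g.
Weight fraction Al = 26.982 / 466.456 = 0.0578.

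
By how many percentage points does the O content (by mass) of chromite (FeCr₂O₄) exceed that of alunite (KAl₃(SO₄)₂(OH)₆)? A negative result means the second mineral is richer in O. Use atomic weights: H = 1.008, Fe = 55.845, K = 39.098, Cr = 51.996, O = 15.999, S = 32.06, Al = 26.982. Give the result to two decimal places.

O in FeCr₂O₄: molar mass 223.833 g/mol; 4×15.999 = 63.996 g → 28.59 wt%.
O in KAl₃(SO₄)₂(OH)₆: molar mass 414.198 g/mol; 14×15.999 = 223.986 g → 54.08 wt%.
Difference = 28.59 − 54.08 = -25.49 percentage points.

-25.49 percentage points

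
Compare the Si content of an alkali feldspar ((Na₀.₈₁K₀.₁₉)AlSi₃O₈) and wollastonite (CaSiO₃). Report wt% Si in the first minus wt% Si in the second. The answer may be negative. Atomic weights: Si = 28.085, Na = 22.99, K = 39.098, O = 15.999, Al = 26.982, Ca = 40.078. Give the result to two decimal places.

Si in (Na₀.₈₁K₀.₁₉)AlSi₃O₈: molar mass 265.280 g/mol; 3×28.085 = 84.255 g → 31.76 wt%.
Si in CaSiO₃: molar mass 116.160 g/mol; 1×28.085 = 28.085 g → 24.18 wt%.
Difference = 31.76 − 24.18 = 7.58 percentage points.

7.58 percentage points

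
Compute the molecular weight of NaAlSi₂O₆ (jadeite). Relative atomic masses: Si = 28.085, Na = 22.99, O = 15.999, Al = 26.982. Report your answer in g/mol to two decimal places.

Na: 1 × 22.99 = 22.9900
Al: 1 × 26.982 = 26.9820
Si: 2 × 28.085 = 56.1700
O: 6 × 15.999 = 95.9940
Summing the contributions gives the formula mass.

202.14 g/mol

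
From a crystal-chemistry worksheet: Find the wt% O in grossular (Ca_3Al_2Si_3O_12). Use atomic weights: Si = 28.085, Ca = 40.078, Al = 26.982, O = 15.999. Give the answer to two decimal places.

42.62 weight percent

Molar mass of Ca_3Al_2Si_3O_12: 3·40.078 + 2·26.982 + 3·28.085 + 12·15.999 = 450.441 g/mol.
Mass of O per formula unit: 12 × 15.999 = 191.988 g.
Weight fraction O = 191.988 / 450.441 = 0.4262.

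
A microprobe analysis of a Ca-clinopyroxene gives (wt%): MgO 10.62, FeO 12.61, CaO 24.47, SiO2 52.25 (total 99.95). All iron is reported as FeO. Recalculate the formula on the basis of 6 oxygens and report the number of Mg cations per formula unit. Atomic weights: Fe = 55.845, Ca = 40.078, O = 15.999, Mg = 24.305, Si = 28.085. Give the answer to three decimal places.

0.605 Mg apfu

MgO (M=40.304): mol = 0.26350; Mg = 0.26350, O = 0.26350.
FeO (M=71.844): mol = 0.17552; Fe = 0.17552, O = 0.17552.
CaO (M=56.077): mol = 0.43636; Ca = 0.43636, O = 0.43636.
SiO2 (M=60.083): mol = 0.86963; Si = 0.86963, O = 1.73926.
ΣO = 2.61464; factor = 6/ΣO = 2.29477.
Mg apfu = 0.26350 × 2.29477 = 0.605.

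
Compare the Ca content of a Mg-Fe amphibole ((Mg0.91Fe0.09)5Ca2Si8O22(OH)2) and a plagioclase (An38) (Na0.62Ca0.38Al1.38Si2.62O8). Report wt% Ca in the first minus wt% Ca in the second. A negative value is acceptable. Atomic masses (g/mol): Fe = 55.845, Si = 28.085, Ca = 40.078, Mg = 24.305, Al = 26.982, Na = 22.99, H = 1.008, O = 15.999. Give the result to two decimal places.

4.02 percentage points

Ca in (Mg0.91Fe0.09)5Ca2Si8O22(OH)2: molar mass 826.546 g/mol; 2×40.078 = 80.156 g → 9.70 wt%.
Ca in Na0.62Ca0.38Al1.38Si2.62O8: molar mass 268.293 g/mol; 0.38×40.078 = 15.230 g → 5.68 wt%.
Difference = 9.70 − 5.68 = 4.02 percentage points.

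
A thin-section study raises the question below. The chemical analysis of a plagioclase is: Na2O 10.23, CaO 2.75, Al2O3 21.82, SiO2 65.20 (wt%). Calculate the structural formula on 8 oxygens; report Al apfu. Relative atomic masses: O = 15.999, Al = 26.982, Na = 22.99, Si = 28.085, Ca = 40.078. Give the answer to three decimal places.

1.131 Al apfu

Na2O: 10.23/61.979 = 0.16506 mol → 0.33012 mol Na, 0.16506 mol O.
CaO: 2.75/56.077 = 0.04904 mol → 0.04904 mol Ca, 0.04904 mol O.
Al2O3: 21.82/101.961 = 0.21400 mol → 0.42800 mol Al, 0.64200 mol O.
SiO2: 65.20/60.083 = 1.08517 mol → 1.08517 mol Si, 2.17034 mol O.
Total oxygen = 3.02644 mol. Normalization factor = 8/3.02644 = 2.64337.
Al per 8 O = 0.42800 × 2.64337 = 1.131.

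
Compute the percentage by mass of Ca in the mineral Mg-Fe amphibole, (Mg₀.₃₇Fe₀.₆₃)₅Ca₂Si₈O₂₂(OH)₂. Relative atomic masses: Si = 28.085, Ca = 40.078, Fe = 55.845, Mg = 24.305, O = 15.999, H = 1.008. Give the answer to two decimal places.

8.79 mass %

Formula mass = 1.85×24.305 + 3.15×55.845 + 2×40.078 + 8×28.085 + 24×15.999 + 2×1.008 = 911.704 g/mol, of which 80.156 g is Ca.
So Ca makes up 80.156/911.704 = 0.0879 of the mass, i.e. 8.79%.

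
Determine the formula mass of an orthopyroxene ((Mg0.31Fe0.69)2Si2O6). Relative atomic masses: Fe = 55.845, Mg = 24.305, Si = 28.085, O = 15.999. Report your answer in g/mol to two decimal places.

244.30 g/mol

Mg: 0.62 × 24.305 = 15.0691
Fe: 1.38 × 55.845 = 77.0661
Si: 2 × 28.085 = 56.1700
O: 6 × 15.999 = 95.9940
Summing the contributions gives the formula mass.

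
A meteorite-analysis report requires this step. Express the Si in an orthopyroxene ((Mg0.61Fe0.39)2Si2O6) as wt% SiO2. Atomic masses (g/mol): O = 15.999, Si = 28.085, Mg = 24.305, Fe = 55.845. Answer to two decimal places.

53.32 wt%

Molar mass of (Mg0.61Fe0.39)2Si2O6 = 1.22×24.305 + 0.78×55.845 + 2×28.085 + 6×15.999 = 225.375 g/mol.
Each formula unit contains 2 Si, equivalent to 2/1 = 2.0000 mol SiO2.
M(SiO2) = 1×28.085 + 2×15.999 = 60.083 g/mol.
Mass of SiO2 per formula unit = 2.0000 × 60.083 = 120.166 g.
SiO2 wt% = 120.166 / 225.375 × 100 = 53.32%.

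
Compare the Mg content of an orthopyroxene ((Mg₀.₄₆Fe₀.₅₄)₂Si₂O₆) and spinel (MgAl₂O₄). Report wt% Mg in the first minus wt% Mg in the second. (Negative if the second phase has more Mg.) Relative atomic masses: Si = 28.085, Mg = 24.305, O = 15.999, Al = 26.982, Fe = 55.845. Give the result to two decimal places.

-7.56 percentage points

Mg in (Mg₀.₄₆Fe₀.₅₄)₂Si₂O₆: molar mass 234.837 g/mol; 0.92×24.305 = 22.361 g → 9.52 wt%.
Mg in MgAl₂O₄: molar mass 142.265 g/mol; 1×24.305 = 24.305 g → 17.08 wt%.
Difference = 9.52 − 17.08 = -7.56 percentage points.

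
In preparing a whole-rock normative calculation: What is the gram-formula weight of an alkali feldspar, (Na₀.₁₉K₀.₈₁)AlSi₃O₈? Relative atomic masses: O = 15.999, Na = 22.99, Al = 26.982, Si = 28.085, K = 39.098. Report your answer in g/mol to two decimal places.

275.27 g/mol

The formula mass is the sum 0.19×22.99 + 0.81×39.098 + 1×26.982 + 3×28.085 + 8×15.999.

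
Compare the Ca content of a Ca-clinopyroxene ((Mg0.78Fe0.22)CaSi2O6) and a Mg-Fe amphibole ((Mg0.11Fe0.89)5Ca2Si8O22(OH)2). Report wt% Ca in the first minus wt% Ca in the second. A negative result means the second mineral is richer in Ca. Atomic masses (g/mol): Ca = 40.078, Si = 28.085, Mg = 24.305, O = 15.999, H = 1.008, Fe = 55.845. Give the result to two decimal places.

First mineral: 40.078 g Ca in 223.486 g formula = 17.93 wt% Ca.
Second mineral: 80.156 g Ca in 952.706 g formula = 8.41 wt% Ca.
17.93% − 8.41% gives a difference of 9.52 percentage points.

9.52 percentage points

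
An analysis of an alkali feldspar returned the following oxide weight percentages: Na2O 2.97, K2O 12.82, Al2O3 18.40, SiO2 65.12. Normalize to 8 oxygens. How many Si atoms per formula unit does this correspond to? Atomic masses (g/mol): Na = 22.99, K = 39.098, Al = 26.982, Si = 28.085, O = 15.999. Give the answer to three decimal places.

2.997 Si apfu

Na2O (M=61.979): mol = 0.04792; Na = 0.09584, O = 0.04792.
K2O (M=94.195): mol = 0.13610; K = 0.27220, O = 0.13610.
Al2O3 (M=101.961): mol = 0.18046; Al = 0.36092, O = 0.54138.
SiO2 (M=60.083): mol = 1.08383; Si = 1.08383, O = 2.16766.
ΣO = 2.89306; factor = 8/ΣO = 2.76524.
Si apfu = 1.08383 × 2.76524 = 2.997.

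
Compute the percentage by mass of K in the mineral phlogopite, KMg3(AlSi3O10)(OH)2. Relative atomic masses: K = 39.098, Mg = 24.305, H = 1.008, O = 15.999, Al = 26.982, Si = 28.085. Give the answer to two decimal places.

Formula mass = 1·39.098 + 3·24.305 + 1·26.982 + 3·28.085 + 12·15.999 + 2·1.008 = 417.254 g/mol, of which 39.098 g is K.
So K makes up 39.098/417.254 = 0.0937 of the mass, i.e. 9.37%.

9.37 wt%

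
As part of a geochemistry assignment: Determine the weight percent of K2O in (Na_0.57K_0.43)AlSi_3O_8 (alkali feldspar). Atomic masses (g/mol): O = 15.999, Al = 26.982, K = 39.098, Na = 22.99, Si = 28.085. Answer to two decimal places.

7.52 wt%

Molar mass of (Na_0.57K_0.43)AlSi_3O_8 = 0.57*22.99 + 0.43*39.098 + 1*26.982 + 3*28.085 + 8*15.999 = 269.145 g/mol.
Each formula unit contains 0.43 K, equivalent to 0.43/2 = 0.2150 mol K2O.
M(K2O) = 2×39.098 + 1×15.999 = 94.195 g/mol.
Mass of K2O per formula unit = 0.2150 × 94.195 = 20.252 g.
K2O wt% = 20.252 / 269.145 × 100 = 7.52%.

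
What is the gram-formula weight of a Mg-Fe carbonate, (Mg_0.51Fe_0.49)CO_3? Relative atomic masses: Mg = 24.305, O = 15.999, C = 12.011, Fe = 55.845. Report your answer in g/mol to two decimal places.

99.77 g/mol

The formula mass is the sum 0.51×24.305 + 0.49×55.845 + 1×12.011 + 3×15.999.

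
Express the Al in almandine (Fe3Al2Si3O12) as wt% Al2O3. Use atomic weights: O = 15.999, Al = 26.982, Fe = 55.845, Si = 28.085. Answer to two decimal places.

20.48 wt%

Molar mass of Fe3Al2Si3O12 = 3*55.845 + 2*26.982 + 3*28.085 + 12*15.999 = 497.742 g/mol.
Each formula unit contains 2 Al, equivalent to 2/2 = 1.0000 mol Al2O3.
M(Al2O3) = 2×26.982 + 3×15.999 = 101.961 g/mol.
Mass of Al2O3 per formula unit = 1.0000 × 101.961 = 101.961 g.
Al2O3 wt% = 101.961 / 497.742 × 100 = 20.48%.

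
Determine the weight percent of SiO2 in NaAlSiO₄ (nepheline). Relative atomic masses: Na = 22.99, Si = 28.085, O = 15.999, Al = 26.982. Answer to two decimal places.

Molar mass of NaAlSiO₄ = 1×22.99 + 1×26.982 + 1×28.085 + 4×15.999 = 142.053 g/mol.
Each formula unit contains 1 Si, equivalent to 1/1 = 1.0000 mol SiO2.
M(SiO2) = 1×28.085 + 2×15.999 = 60.083 g/mol.
Mass of SiO2 per formula unit = 1.0000 × 60.083 = 60.083 g.
SiO2 wt% = 60.083 / 142.053 × 100 = 42.30%.

42.30 wt%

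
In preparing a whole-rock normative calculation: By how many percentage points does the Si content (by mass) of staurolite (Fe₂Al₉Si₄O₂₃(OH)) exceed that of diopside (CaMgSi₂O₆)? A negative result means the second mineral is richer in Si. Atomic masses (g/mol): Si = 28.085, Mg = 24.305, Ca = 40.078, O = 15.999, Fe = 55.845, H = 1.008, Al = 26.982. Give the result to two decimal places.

M(Fe₂Al₉Si₄O₂₃(OH)) = 851.852 g/mol, so wt% Si = 112.340/851.852 × 100 = 13.19%.
M(CaMgSi₂O₆) = 216.547 g/mol, so wt% Si = 56.170/216.547 × 100 = 25.94%.
13.19 − 25.94 = -12.75 pp.

-12.75 percentage points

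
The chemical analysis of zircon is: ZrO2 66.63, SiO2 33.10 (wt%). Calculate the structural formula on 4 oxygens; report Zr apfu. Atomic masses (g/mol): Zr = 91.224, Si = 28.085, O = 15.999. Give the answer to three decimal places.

0.991 Zr apfu

66.63 wt% ZrO2 ÷ 123.222 g/mol = 0.54073 mol, giving 0.54073 Zr and 1.08146 O.
33.10 wt% SiO2 ÷ 60.083 g/mol = 0.55090 mol, giving 0.55090 Si and 1.10180 O.
Oxygen sums to 2.18326; scaling by 4/2.18326 = 1.83212 puts the formula on 4 O.
Zr: 0.54073 × 1.83212 = 0.991 atoms per formula unit.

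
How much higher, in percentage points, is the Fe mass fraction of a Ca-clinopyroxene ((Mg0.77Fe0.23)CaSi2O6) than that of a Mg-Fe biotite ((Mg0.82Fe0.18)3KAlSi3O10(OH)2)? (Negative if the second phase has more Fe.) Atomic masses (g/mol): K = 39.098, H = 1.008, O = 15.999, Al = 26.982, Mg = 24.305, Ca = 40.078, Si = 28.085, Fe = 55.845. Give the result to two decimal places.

First mineral: 12.844 g Fe in 223.801 g formula = 5.74 wt% Fe.
Second mineral: 30.156 g Fe in 434.286 g formula = 6.94 wt% Fe.
5.74% − 6.94% gives a difference of -1.20 percentage points.

-1.20 percentage points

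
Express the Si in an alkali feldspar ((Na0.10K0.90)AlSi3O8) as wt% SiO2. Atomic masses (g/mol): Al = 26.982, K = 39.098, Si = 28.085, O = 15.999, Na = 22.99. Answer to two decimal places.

Molar mass of (Na0.10K0.90)AlSi3O8 = 0.10×22.99 + 0.90×39.098 + 1×26.982 + 3×28.085 + 8×15.999 = 276.716 g/mol.
Each formula unit contains 3 Si, equivalent to 3/1 = 3.0000 mol SiO2.
M(SiO2) = 1×28.085 + 2×15.999 = 60.083 g/mol.
Mass of SiO2 per formula unit = 3.0000 × 60.083 = 180.249 g.
SiO2 wt% = 180.249 / 276.716 × 100 = 65.14%.

65.14 wt%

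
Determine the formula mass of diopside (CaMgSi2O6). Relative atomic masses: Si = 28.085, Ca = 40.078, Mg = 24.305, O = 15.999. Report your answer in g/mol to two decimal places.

M = 1(40.078) + 1(24.305) + 2(28.085) + 6(15.999)

216.55 g/mol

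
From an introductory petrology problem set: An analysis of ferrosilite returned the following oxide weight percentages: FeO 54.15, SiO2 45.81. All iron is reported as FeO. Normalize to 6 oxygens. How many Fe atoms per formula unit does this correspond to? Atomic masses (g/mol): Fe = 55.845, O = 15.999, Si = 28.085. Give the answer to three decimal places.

1.985 Fe apfu

FeO (M=71.844): mol = 0.75372; Fe = 0.75372, O = 0.75372.
SiO2 (M=60.083): mol = 0.76245; Si = 0.76245, O = 1.52490.
ΣO = 2.27862; factor = 6/ΣO = 2.63317.
Fe apfu = 0.75372 × 2.63317 = 1.985.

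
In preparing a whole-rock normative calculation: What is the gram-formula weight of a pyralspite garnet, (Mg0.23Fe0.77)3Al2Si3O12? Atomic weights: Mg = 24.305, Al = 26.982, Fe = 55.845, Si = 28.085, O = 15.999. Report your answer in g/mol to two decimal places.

475.98 g/mol

M = 0.69(24.305) + 2.31(55.845) + 2(26.982) + 3(28.085) + 12(15.999)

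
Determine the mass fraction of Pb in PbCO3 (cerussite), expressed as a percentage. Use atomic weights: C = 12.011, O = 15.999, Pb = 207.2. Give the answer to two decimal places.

77.54 weight percent

Molar mass of PbCO3: 1×207.2 + 1×12.011 + 3×15.999 = 267.208 g/mol.
Mass of Pb per formula unit: 1 × 207.2 = 207.200 g.
Weight fraction Pb = 207.200 / 267.208 = 0.7754.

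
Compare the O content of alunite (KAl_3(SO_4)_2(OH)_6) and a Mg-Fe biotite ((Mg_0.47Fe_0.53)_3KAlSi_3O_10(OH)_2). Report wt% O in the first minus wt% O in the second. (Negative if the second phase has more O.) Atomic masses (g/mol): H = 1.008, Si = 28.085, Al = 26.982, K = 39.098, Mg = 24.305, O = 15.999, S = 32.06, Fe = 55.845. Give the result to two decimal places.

O in KAl_3(SO_4)_2(OH)_6: molar mass 414.198 g/mol; 14×15.999 = 223.986 g → 54.08 wt%.
O in (Mg_0.47Fe_0.53)_3KAlSi_3O_10(OH)_2: molar mass 467.403 g/mol; 12×15.999 = 191.988 g → 41.08 wt%.
Difference = 54.08 − 41.08 = 13.00 percentage points.

13.00 percentage points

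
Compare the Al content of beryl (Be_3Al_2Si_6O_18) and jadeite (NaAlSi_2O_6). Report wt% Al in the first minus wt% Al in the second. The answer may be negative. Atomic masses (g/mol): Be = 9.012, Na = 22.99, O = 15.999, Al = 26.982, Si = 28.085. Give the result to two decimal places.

-3.31 percentage points

M(Be_3Al_2Si_6O_18) = 537.492 g/mol, so wt% Al = 53.964/537.492 × 100 = 10.04%.
M(NaAlSi_2O_6) = 202.136 g/mol, so wt% Al = 26.982/202.136 × 100 = 13.35%.
10.04 − 13.35 = -3.31 pp.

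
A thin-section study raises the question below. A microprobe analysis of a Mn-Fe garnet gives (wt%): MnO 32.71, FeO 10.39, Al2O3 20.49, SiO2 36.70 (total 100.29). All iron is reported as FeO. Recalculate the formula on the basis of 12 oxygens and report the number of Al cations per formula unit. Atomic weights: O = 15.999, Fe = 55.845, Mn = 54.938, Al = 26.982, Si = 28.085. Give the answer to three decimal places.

1.985 Al apfu

MnO (M=70.937): mol = 0.46111; Mn = 0.46111, O = 0.46111.
FeO (M=71.844): mol = 0.14462; Fe = 0.14462, O = 0.14462.
Al2O3 (M=101.961): mol = 0.20096; Al = 0.40192, O = 0.60288.
SiO2 (M=60.083): mol = 0.61082; Si = 0.61082, O = 1.22164.
ΣO = 2.43025; factor = 12/ΣO = 4.93776.
Al apfu = 0.40192 × 4.93776 = 1.985.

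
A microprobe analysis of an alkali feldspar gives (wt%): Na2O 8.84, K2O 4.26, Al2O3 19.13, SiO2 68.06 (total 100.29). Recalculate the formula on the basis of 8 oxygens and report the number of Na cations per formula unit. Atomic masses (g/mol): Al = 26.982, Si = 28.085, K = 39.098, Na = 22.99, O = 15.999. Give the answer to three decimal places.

Na2O (M=61.979): mol = 0.14263; Na = 0.28526, O = 0.14263.
K2O (M=94.195): mol = 0.04523; K = 0.09046, O = 0.04523.
Al2O3 (M=101.961): mol = 0.18762; Al = 0.37524, O = 0.56286.
SiO2 (M=60.083): mol = 1.13277; Si = 1.13277, O = 2.26554.
ΣO = 3.01626; factor = 8/ΣO = 2.65229.
Na apfu = 0.28526 × 2.65229 = 0.757.

0.757 Na apfu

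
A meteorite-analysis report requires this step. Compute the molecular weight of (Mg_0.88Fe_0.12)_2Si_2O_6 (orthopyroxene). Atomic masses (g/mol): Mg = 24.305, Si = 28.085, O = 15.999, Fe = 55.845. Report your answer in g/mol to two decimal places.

208.34 g/mol

The formula mass is the sum 1.76·24.305 + 0.24·55.845 + 2·28.085 + 6·15.999.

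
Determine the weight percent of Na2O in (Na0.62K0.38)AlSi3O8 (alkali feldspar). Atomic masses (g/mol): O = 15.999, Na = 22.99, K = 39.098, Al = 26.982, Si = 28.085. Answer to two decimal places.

M((Na0.62K0.38)AlSi3O8) = 268.340 g/mol; M(Na2O) = 61.979 g/mol.
Moles Na2O per formula unit = 0.62 Na ÷ 2 = 0.3100.
Na2O fraction = (0.3100 × 61.979) / 268.340 = 19.213/268.340 = 0.0716.

7.16 wt%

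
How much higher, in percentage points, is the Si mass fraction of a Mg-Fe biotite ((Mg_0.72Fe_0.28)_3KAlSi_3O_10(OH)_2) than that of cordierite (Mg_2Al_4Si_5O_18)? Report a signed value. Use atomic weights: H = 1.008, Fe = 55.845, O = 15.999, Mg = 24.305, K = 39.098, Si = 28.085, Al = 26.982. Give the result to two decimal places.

M((Mg_0.72Fe_0.28)_3KAlSi_3O_10(OH)_2) = 443.748 g/mol, so wt% Si = 84.255/443.748 × 100 = 18.99%.
M(Mg_2Al_4Si_5O_18) = 584.945 g/mol, so wt% Si = 140.425/584.945 × 100 = 24.01%.
18.99 − 24.01 = -5.02 pp.

-5.02 percentage points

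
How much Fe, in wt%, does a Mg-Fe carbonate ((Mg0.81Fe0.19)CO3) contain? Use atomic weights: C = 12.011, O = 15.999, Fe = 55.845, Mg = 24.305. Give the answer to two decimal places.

Formula mass = 0.81×24.305 + 0.19×55.845 + 1×12.011 + 3×15.999 = 90.306 g/mol, of which 10.611 g is Fe.
So Fe makes up 10.611/90.306 = 0.1175 of the mass, i.e. 11.75%.

11.75 wt%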